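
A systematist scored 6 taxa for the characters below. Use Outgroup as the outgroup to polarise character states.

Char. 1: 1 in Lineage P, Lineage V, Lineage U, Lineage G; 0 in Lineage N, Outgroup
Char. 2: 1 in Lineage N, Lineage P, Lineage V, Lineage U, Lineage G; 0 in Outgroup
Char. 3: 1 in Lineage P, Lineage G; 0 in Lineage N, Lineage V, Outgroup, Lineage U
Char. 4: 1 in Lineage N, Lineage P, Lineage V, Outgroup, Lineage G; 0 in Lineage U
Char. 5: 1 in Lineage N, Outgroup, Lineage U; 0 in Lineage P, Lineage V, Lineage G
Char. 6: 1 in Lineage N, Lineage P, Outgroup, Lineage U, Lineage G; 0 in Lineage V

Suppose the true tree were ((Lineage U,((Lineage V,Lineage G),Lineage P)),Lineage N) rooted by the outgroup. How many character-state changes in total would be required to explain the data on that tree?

Map each character onto ((Lineage U,((Lineage V,Lineage G),Lineage P)),Lineage N) (rooted by Outgroup) and count the minimum state changes it requires (Fitch parsimony):
Char. 1: 1; Char. 2: 1; Char. 3: 2; Char. 4: 1; Char. 5: 1; Char. 6: 1.
Total tree length = 7.

7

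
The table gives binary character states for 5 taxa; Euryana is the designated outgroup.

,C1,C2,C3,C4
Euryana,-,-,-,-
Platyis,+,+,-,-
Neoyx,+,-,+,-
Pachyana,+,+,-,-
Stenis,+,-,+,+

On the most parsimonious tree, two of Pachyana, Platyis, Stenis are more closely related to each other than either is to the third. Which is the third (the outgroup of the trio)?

Stenis

The outgroup has state '-' for every character, so '+' is the derived state throughout.
All ingroup taxa share the derived state '+' for C1; it defines the ingroup but does not resolve relationships within it.
C2: derived state '+' in Pachyana and Platyis only — synapomorphy for {Pachyana, Platyis}.
Only Neoyx and Stenis show the derived state '+' for C3, supporting them as a clade.
C4 (derived state '+') is unique to Stenis (autapomorphy; uninformative for grouping).
Most parsimonious ingroup topology: ((Platyis,Pachyana),(Neoyx,Stenis)).
Platyis and Pachyana share a more recent common ancestor with each other than either does with Stenis, so Stenis is the least closely related of the three.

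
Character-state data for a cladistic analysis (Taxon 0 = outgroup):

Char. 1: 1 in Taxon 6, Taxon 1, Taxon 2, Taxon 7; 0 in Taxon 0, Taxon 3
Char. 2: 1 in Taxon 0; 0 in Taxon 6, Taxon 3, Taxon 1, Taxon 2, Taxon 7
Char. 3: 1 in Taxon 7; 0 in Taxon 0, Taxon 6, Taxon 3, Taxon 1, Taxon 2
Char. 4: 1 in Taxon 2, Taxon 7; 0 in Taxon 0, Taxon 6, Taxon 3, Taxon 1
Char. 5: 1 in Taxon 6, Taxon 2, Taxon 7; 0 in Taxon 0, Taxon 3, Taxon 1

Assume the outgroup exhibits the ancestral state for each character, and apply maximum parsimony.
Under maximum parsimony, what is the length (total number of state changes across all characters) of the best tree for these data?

5

Character polarity is set by the outgroup: the derived state is whichever differs from the outgroup's state, so for Char. 2 the derived state is '0', and for the remaining characters it is '1'.
Only Taxon 1, Taxon 2, Taxon 6, and Taxon 7 show the derived state '1' for Char. 1, supporting them as a clade.
All ingroup taxa share the derived state '0' for Char. 2; it defines the ingroup but does not resolve relationships within it.
Char. 3: derived state '1' in Taxon 7 only — an autapomorphy, so it tells us nothing about relationships among taxa.
Char. 4 (derived state '1') is shared by Taxon 2 and Taxon 7 — a synapomorphy uniting that clade.
Char. 5 (derived state '1') is shared by Taxon 2, Taxon 6, and Taxon 7 — a synapomorphy uniting that clade.
Most parsimonious ingroup topology: (((Taxon 6,(Taxon 2,Taxon 7)),Taxon 1),Taxon 3).
Changes per character on this tree: Char. 1: 1; Char. 2: 1; Char. 3: 1; Char. 4: 1; Char. 5: 1.
Total = 5.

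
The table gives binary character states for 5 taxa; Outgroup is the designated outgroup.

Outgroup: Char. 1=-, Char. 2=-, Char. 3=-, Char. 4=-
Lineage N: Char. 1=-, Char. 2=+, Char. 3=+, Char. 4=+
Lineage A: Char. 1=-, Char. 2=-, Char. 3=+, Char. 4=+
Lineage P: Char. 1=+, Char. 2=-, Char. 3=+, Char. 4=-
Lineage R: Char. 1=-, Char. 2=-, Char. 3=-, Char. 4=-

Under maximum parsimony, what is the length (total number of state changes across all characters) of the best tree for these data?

4

The outgroup has state '-' for every character, so '+' is the derived state throughout.
Char. 1 (derived state '+') is unique to Lineage P (autapomorphy; uninformative for grouping).
Char. 2 (derived state '+') is unique to Lineage N (autapomorphy; uninformative for grouping).
Char. 3: derived state '+' in Lineage A, Lineage N, and Lineage P only — synapomorphy for {Lineage A, Lineage N, Lineage P}.
Char. 4 (derived state '+') is shared by Lineage A and Lineage N — a synapomorphy uniting that clade.
Most parsimonious ingroup topology: (((Lineage N,Lineage A),Lineage P),Lineage R).
Changes per character on this tree: Char. 1: 1; Char. 2: 1; Char. 3: 1; Char. 4: 1.
Total = 4.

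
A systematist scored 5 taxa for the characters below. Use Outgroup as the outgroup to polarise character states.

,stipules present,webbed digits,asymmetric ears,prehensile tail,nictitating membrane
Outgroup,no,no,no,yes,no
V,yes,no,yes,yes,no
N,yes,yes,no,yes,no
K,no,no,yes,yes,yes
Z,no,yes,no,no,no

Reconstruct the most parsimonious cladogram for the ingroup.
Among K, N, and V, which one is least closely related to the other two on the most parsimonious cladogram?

N

Character polarity is set by the outgroup: the derived state is whichever differs from the outgroup's state, so for prehensile tail the derived state is 'no', and for the remaining characters it is 'yes'.
stipules present (state 'yes') occurs in N and V but conflicts with the nesting implied by the other characters — most parsimoniously interpreted as homoplasy.
webbed digits (derived state 'yes') is shared by N and Z — a synapomorphy uniting that clade.
asymmetric ears (derived state 'yes') is shared by K and V — a synapomorphy uniting that clade.
prehensile tail (derived state 'no') is unique to Z (autapomorphy; uninformative for grouping).
nictitating membrane: derived state 'yes' in K only — an autapomorphy, so it tells us nothing about relationships among taxa.
Most parsimonious ingroup topology: ((V,K),(N,Z)).
K and V share a more recent common ancestor with each other than either does with N, so N is the least closely related of the three.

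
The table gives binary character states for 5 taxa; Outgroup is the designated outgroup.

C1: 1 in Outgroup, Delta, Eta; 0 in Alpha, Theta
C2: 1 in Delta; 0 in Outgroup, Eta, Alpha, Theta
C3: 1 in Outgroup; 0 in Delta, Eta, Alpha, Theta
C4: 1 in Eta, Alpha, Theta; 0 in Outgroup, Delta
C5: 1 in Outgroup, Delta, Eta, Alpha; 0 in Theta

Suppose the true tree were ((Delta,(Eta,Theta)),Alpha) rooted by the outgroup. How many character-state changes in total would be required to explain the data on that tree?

Map each character onto ((Delta,(Eta,Theta)),Alpha) (rooted by Outgroup) and count the minimum state changes it requires (Fitch parsimony):
C1: 2; C2: 1; C3: 1; C4: 2; C5: 1.
Total tree length = 7.

7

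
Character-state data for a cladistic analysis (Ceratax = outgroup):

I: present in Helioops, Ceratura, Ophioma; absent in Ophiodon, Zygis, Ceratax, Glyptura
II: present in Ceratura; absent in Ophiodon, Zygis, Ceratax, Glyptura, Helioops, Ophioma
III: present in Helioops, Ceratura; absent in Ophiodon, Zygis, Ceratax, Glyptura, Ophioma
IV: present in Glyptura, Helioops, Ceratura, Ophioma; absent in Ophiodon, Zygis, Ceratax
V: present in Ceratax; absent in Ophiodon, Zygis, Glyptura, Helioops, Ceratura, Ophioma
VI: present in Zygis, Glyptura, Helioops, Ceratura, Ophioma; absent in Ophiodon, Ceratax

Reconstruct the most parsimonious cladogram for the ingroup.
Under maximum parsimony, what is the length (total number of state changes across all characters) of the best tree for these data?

Character polarity is set by the outgroup: the derived state is whichever differs from the outgroup's state, so for V the derived state is 'absent', and for the remaining characters it is 'present'.
I (derived state 'present') is shared by Ceratura, Helioops, and Ophioma — a synapomorphy uniting that clade.
II (derived state 'present') is unique to Ceratura (autapomorphy; uninformative for grouping).
Only Ceratura and Helioops show the derived state 'present' for III, supporting them as a clade.
IV (derived state 'present') is shared by Ceratura, Glyptura, Helioops, and Ophioma — a synapomorphy uniting that clade.
All ingroup taxa share the derived state 'absent' for V; it defines the ingroup but does not resolve relationships within it.
VI: derived state 'present' in Ceratura, Glyptura, Helioops, Ophioma, and Zygis only — synapomorphy for {Ceratura, Glyptura, Helioops, Ophioma, Zygis}.
Most parsimonious ingroup topology: (((((Ceratura,Helioops),Ophioma),Glyptura),Zygis),Ophiodon).
Changes per character on this tree: I: 1; II: 1; III: 1; IV: 1; V: 1; VI: 1.
Total = 6.

6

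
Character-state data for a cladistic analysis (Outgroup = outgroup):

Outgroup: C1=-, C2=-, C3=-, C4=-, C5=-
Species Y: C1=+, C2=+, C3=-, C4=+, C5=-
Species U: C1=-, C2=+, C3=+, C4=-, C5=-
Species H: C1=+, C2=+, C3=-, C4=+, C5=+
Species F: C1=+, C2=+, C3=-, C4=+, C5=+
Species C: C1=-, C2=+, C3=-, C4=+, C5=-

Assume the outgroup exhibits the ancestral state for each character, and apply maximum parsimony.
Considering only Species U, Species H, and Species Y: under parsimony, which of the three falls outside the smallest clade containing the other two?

Species U

The outgroup has state '-' for every character, so '+' is the derived state throughout.
C1: derived state '+' in Species F, Species H, and Species Y only — synapomorphy for {Species F, Species H, Species Y}.
C2 (derived state '+') is shared by all ingroup taxa — unites the whole ingroup.
C3: derived state '+' in Species U only — an autapomorphy, so it tells us nothing about relationships among taxa.
C4: derived state '+' in Species C, Species F, Species H, and Species Y only — synapomorphy for {Species C, Species F, Species H, Species Y}.
Only Species F and Species H show the derived state '+' for C5, supporting them as a clade.
Most parsimonious ingroup topology: (((Species Y,(Species H,Species F)),Species C),Species U).
Species H and Species Y share a more recent common ancestor with each other than either does with Species U, so Species U is the least closely related of the three.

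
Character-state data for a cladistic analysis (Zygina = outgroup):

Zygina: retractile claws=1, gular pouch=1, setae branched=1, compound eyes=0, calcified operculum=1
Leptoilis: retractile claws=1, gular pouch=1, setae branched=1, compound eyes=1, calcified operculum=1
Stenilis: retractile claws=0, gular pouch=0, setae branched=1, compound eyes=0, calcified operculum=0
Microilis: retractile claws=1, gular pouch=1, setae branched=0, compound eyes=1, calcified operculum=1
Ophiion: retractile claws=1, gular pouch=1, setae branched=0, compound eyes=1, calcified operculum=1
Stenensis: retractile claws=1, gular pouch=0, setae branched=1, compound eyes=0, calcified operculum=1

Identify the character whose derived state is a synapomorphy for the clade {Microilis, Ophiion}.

Character polarity is set by the outgroup: the derived state is whichever differs from the outgroup's state, so for retractile claws, gular pouch, setae branched, calcified operculum the derived state is '0', and for the remaining characters it is '1'.
retractile claws: derived state '0' in Stenilis only — an autapomorphy, so it tells us nothing about relationships among taxa.
gular pouch: derived state '0' in Stenensis and Stenilis only — synapomorphy for {Stenensis, Stenilis}.
setae branched: derived state '0' in Microilis and Ophiion only — synapomorphy for {Microilis, Ophiion}.
Only Leptoilis, Microilis, and Ophiion show the derived state '1' for compound eyes, supporting them as a clade.
calcified operculum (derived state '0') is unique to Stenilis (autapomorphy; uninformative for grouping).
Most parsimonious ingroup topology: ((Leptoilis,(Microilis,Ophiion)),(Stenilis,Stenensis)).
The clade {Microilis, Ophiion} is supported by setae branched: its derived state '0' occurs in exactly those taxa and in no other taxon (including the outgroup).

setae branched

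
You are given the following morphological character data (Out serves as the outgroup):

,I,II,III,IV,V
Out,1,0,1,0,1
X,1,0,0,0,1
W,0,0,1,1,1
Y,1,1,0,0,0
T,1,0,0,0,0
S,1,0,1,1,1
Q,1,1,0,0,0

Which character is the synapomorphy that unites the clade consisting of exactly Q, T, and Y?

Character polarity is set by the outgroup: the derived state is whichever differs from the outgroup's state, so for I, III, V the derived state is '0', and for the remaining characters it is '1'.
I: derived state '0' in W only — an autapomorphy, so it tells us nothing about relationships among taxa.
II (derived state '1') is shared by Q and Y — a synapomorphy uniting that clade.
III: derived state '0' in Q, T, X, and Y only — synapomorphy for {Q, T, X, Y}.
Only S and W show the derived state '1' for IV, supporting them as a clade.
V (derived state '0') is shared by Q, T, and Y — a synapomorphy uniting that clade.
Most parsimonious ingroup topology: ((X,((Y,Q),T)),(W,S)).
The clade {Q, T, Y} is supported by V: its derived state '0' occurs in exactly those taxa and in no other taxon (including the outgroup).

V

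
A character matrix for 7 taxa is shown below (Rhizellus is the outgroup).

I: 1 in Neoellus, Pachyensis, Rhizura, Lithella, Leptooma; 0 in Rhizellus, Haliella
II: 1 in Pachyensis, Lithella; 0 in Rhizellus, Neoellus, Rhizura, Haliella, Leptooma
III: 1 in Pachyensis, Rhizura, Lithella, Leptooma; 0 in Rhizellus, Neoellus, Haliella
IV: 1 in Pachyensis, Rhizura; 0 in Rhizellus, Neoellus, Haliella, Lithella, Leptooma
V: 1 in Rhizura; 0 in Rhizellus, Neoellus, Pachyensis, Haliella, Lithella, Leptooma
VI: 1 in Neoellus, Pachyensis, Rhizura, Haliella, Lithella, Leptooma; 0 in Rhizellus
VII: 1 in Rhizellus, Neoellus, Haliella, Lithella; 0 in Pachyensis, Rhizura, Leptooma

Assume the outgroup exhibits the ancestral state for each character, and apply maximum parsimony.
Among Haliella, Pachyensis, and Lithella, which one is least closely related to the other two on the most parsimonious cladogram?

Haliella

Character polarity is set by the outgroup: the derived state is whichever differs from the outgroup's state, so for VII the derived state is '0', and for the remaining characters it is '1'.
Only Leptooma, Lithella, Neoellus, Pachyensis, and Rhizura show the derived state '1' for I, supporting them as a clade.
II groups Lithella and Pachyensis, which is incompatible with the clades supported by the remaining characters; treating it as convergent (homoplasy) costs fewer steps than any alternative tree.
Only Leptooma, Lithella, Pachyensis, and Rhizura show the derived state '1' for III, supporting them as a clade.
Only Pachyensis and Rhizura show the derived state '1' for IV, supporting them as a clade.
V (derived state '1') is unique to Rhizura (autapomorphy; uninformative for grouping).
VI (derived state '1') is shared by all ingroup taxa — unites the whole ingroup.
VII: derived state '0' in Leptooma, Pachyensis, and Rhizura only — synapomorphy for {Leptooma, Pachyensis, Rhizura}.
Most parsimonious ingroup topology: ((Neoellus,(((Pachyensis,Rhizura),Leptooma),Lithella)),Haliella).
Pachyensis and Lithella share a more recent common ancestor with each other than either does with Haliella, so Haliella is the least closely related of the three.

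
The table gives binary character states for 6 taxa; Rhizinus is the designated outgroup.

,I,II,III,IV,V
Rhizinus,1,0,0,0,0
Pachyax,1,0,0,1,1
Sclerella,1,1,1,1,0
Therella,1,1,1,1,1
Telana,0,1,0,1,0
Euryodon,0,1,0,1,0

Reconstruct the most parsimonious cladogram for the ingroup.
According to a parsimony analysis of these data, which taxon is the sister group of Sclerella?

Character polarity is set by the outgroup: the derived state is whichever differs from the outgroup's state, so for I the derived state is '0', and for the remaining characters it is '1'.
I (derived state '0') is shared by Euryodon and Telana — a synapomorphy uniting that clade.
II: derived state '1' in Euryodon, Sclerella, Telana, and Therella only — synapomorphy for {Euryodon, Sclerella, Telana, Therella}.
III (derived state '1') is shared by Sclerella and Therella — a synapomorphy uniting that clade.
All ingroup taxa share the derived state '1' for IV; it defines the ingroup but does not resolve relationships within it.
V (state '1') occurs in Pachyax and Therella but conflicts with the nesting implied by the other characters — most parsimoniously interpreted as homoplasy.
Most parsimonious ingroup topology: (Pachyax,((Sclerella,Therella),(Telana,Euryodon))).
Sclerella and Therella form a cherry on this tree, so they are sister taxa.

Therella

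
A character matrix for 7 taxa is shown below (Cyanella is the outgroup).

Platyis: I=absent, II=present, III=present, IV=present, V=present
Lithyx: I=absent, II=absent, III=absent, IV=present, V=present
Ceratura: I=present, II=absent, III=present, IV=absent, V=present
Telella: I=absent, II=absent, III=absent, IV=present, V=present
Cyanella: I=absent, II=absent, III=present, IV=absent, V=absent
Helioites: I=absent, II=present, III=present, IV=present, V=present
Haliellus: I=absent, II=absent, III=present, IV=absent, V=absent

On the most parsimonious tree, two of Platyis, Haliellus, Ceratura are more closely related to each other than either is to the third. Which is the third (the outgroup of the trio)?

Character polarity is set by the outgroup: the derived state is whichever differs from the outgroup's state, so for III the derived state is 'absent', and for the remaining characters it is 'present'.
I (derived state 'present') is unique to Ceratura (autapomorphy; uninformative for grouping).
II (derived state 'present') is shared by Helioites and Platyis — a synapomorphy uniting that clade.
Only Lithyx and Telella show the derived state 'absent' for III, supporting them as a clade.
IV (derived state 'present') is shared by Helioites, Lithyx, Platyis, and Telella — a synapomorphy uniting that clade.
V (derived state 'present') is shared by Ceratura, Helioites, Lithyx, Platyis, and Telella — a synapomorphy uniting that clade.
Most parsimonious ingroup topology: ((Ceratura,((Telella,Lithyx),(Platyis,Helioites))),Haliellus).
Platyis and Ceratura share a more recent common ancestor with each other than either does with Haliellus, so Haliellus is the least closely related of the three.

Haliellus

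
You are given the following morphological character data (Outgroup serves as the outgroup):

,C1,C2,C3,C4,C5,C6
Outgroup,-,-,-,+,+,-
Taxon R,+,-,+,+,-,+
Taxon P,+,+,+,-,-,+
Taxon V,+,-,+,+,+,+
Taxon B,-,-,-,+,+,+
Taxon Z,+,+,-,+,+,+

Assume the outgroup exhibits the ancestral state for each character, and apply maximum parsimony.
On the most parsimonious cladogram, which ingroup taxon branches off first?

Taxon B

Character polarity is set by the outgroup: the derived state is whichever differs from the outgroup's state, so for C4, C5 the derived state is '-', and for the remaining characters it is '+'.
C1: derived state '+' in Taxon P, Taxon R, Taxon V, and Taxon Z only — synapomorphy for {Taxon P, Taxon R, Taxon V, Taxon Z}.
C2 groups Taxon P and Taxon Z, which is incompatible with the clades supported by the remaining characters; treating it as convergent (homoplasy) costs fewer steps than any alternative tree.
Only Taxon P, Taxon R, and Taxon V show the derived state '+' for C3, supporting them as a clade.
C4 (derived state '-') is unique to Taxon P (autapomorphy; uninformative for grouping).
C5: derived state '-' in Taxon P and Taxon R only — synapomorphy for {Taxon P, Taxon R}.
All ingroup taxa share the derived state '+' for C6; it defines the ingroup but does not resolve relationships within it.
Most parsimonious ingroup topology: ((((Taxon R,Taxon P),Taxon V),Taxon Z),Taxon B).
Taxon B is sister to the clade containing all other ingroup taxa, so it is the earliest-diverging (most basal) ingroup lineage.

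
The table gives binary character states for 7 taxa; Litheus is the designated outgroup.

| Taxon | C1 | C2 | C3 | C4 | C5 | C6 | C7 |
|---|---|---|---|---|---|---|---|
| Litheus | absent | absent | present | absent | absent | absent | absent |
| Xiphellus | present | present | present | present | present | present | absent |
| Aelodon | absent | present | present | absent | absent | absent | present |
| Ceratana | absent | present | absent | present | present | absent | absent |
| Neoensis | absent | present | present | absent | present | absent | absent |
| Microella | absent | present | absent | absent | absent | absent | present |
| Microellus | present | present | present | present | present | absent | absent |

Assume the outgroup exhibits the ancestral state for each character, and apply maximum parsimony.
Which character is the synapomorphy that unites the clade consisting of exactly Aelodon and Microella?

C7

Character polarity is set by the outgroup: the derived state is whichever differs from the outgroup's state, so for C3 the derived state is 'absent', and for the remaining characters it is 'present'.
C1: derived state 'present' in Microellus and Xiphellus only — synapomorphy for {Microellus, Xiphellus}.
C2 (derived state 'present') is shared by all ingroup taxa — unites the whole ingroup.
C3 (state 'absent') occurs in Ceratana and Microella but conflicts with the nesting implied by the other characters — most parsimoniously interpreted as homoplasy.
C4: derived state 'present' in Ceratana, Microellus, and Xiphellus only — synapomorphy for {Ceratana, Microellus, Xiphellus}.
C5: derived state 'present' in Ceratana, Microellus, Neoensis, and Xiphellus only — synapomorphy for {Ceratana, Microellus, Neoensis, Xiphellus}.
C6: derived state 'present' in Xiphellus only — an autapomorphy, so it tells us nothing about relationships among taxa.
Only Aelodon and Microella show the derived state 'present' for C7, supporting them as a clade.
Most parsimonious ingroup topology: ((((Xiphellus,Microellus),Ceratana),Neoensis),(Aelodon,Microella)).
The clade {Aelodon, Microella} is supported by C7: its derived state 'present' occurs in exactly those taxa and in no other taxon (including the outgroup).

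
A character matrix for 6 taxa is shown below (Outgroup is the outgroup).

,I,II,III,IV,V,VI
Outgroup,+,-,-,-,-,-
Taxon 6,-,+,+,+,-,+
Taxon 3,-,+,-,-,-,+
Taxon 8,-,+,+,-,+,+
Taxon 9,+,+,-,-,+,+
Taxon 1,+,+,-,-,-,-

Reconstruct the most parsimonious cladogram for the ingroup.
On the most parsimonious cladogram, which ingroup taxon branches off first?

Taxon 1

Character polarity is set by the outgroup: the derived state is whichever differs from the outgroup's state, so for I the derived state is '-', and for the remaining characters it is '+'.
I (derived state '-') is shared by Taxon 3, Taxon 6, and Taxon 8 — a synapomorphy uniting that clade.
All ingroup taxa share the derived state '+' for II; it defines the ingroup but does not resolve relationships within it.
III: derived state '+' in Taxon 6 and Taxon 8 only — synapomorphy for {Taxon 6, Taxon 8}.
IV (derived state '+') is unique to Taxon 6 (autapomorphy; uninformative for grouping).
V (state '+') occurs in Taxon 8 and Taxon 9 but conflicts with the nesting implied by the other characters — most parsimoniously interpreted as homoplasy.
VI: derived state '+' in Taxon 3, Taxon 6, Taxon 8, and Taxon 9 only — synapomorphy for {Taxon 3, Taxon 6, Taxon 8, Taxon 9}.
Most parsimonious ingroup topology: ((((Taxon 6,Taxon 8),Taxon 3),Taxon 9),Taxon 1).
Taxon 1 is sister to the clade containing all other ingroup taxa, so it is the earliest-diverging (most basal) ingroup lineage.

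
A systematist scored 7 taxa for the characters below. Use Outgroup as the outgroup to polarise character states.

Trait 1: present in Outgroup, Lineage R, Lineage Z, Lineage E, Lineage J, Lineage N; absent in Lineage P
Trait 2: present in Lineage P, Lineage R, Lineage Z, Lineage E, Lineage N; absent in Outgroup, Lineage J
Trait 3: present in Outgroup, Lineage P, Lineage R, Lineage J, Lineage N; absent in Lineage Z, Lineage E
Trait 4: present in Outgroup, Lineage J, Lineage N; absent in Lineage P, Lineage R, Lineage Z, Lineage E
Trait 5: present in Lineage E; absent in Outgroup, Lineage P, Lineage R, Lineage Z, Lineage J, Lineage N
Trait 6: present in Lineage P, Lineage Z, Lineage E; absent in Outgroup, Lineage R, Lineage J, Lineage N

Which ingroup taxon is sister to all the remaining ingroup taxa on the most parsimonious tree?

Character polarity is set by the outgroup: the derived state is whichever differs from the outgroup's state, so for Trait 1, Trait 3, Trait 4 the derived state is 'absent', and for the remaining characters it is 'present'.
Trait 1 (derived state 'absent') is unique to Lineage P (autapomorphy; uninformative for grouping).
Only Lineage E, Lineage N, Lineage P, Lineage R, and Lineage Z show the derived state 'present' for Trait 2, supporting them as a clade.
Trait 3: derived state 'absent' in Lineage E and Lineage Z only — synapomorphy for {Lineage E, Lineage Z}.
Only Lineage E, Lineage P, Lineage R, and Lineage Z show the derived state 'absent' for Trait 4, supporting them as a clade.
Trait 5 (derived state 'present') is unique to Lineage E (autapomorphy; uninformative for grouping).
Trait 6: derived state 'present' in Lineage E, Lineage P, and Lineage Z only — synapomorphy for {Lineage E, Lineage P, Lineage Z}.
Most parsimonious ingroup topology: ((((Lineage P,(Lineage Z,Lineage E)),Lineage R),Lineage N),Lineage J).
Lineage J is sister to the clade containing all other ingroup taxa, so it is the earliest-diverging (most basal) ingroup lineage.

Lineage J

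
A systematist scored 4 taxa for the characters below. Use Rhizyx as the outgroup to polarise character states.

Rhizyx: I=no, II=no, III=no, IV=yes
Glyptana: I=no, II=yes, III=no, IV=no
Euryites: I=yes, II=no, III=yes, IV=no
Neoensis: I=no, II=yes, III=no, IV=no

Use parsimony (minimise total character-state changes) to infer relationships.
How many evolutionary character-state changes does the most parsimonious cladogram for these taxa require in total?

4

Character polarity is set by the outgroup: the derived state is whichever differs from the outgroup's state, so for IV the derived state is 'no', and for the remaining characters it is 'yes'.
I (derived state 'yes') is unique to Euryites (autapomorphy; uninformative for grouping).
Only Glyptana and Neoensis show the derived state 'yes' for II, supporting them as a clade.
III (derived state 'yes') is unique to Euryites (autapomorphy; uninformative for grouping).
All ingroup taxa share the derived state 'no' for IV; it defines the ingroup but does not resolve relationships within it.
Most parsimonious ingroup topology: ((Glyptana,Neoensis),Euryites).
Changes per character on this tree: I: 1; II: 1; III: 1; IV: 1.
Total = 4.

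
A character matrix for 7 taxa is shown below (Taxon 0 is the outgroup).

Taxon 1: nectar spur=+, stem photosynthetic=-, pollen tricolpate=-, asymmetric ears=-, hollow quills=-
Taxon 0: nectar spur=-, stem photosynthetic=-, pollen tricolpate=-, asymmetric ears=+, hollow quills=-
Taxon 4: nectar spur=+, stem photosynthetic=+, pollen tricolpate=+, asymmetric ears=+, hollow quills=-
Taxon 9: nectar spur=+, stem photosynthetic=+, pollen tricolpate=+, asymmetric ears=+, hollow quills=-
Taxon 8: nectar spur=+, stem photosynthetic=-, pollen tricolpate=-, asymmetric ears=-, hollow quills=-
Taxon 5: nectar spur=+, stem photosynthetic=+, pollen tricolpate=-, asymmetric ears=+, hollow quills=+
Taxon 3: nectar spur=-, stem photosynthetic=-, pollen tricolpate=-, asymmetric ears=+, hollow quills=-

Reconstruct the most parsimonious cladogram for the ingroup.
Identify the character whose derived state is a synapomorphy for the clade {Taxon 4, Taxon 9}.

pollen tricolpate

Character polarity is set by the outgroup: the derived state is whichever differs from the outgroup's state, so for asymmetric ears the derived state is '-', and for the remaining characters it is '+'.
nectar spur: derived state '+' in Taxon 1, Taxon 4, Taxon 5, Taxon 8, and Taxon 9 only — synapomorphy for {Taxon 1, Taxon 4, Taxon 5, Taxon 8, Taxon 9}.
Only Taxon 4, Taxon 5, and Taxon 9 show the derived state '+' for stem photosynthetic, supporting them as a clade.
pollen tricolpate (derived state '+') is shared by Taxon 4 and Taxon 9 — a synapomorphy uniting that clade.
asymmetric ears: derived state '-' in Taxon 1 and Taxon 8 only — synapomorphy for {Taxon 1, Taxon 8}.
hollow quills (derived state '+') is unique to Taxon 5 (autapomorphy; uninformative for grouping).
Most parsimonious ingroup topology: (((Taxon 1,Taxon 8),(Taxon 5,(Taxon 4,Taxon 9))),Taxon 3).
The clade {Taxon 4, Taxon 9} is supported by pollen tricolpate: its derived state '+' occurs in exactly those taxa and in no other taxon (including the outgroup).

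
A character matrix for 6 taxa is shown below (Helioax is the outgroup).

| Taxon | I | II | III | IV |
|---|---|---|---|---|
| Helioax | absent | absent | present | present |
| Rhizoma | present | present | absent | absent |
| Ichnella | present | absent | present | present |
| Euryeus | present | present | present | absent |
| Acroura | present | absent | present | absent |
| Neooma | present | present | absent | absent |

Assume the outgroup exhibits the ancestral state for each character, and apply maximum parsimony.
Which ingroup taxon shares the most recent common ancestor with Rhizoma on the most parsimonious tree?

Character polarity is set by the outgroup: the derived state is whichever differs from the outgroup's state, so for III, IV the derived state is 'absent', and for the remaining characters it is 'present'.
All ingroup taxa share the derived state 'present' for I; it defines the ingroup but does not resolve relationships within it.
Only Euryeus, Neooma, and Rhizoma show the derived state 'present' for II, supporting them as a clade.
III: derived state 'absent' in Neooma and Rhizoma only — synapomorphy for {Neooma, Rhizoma}.
IV (derived state 'absent') is shared by Acroura, Euryeus, Neooma, and Rhizoma — a synapomorphy uniting that clade.
Most parsimonious ingroup topology: ((((Rhizoma,Neooma),Euryeus),Acroura),Ichnella).
Rhizoma and Neooma form a cherry on this tree, so they are sister taxa.

Neooma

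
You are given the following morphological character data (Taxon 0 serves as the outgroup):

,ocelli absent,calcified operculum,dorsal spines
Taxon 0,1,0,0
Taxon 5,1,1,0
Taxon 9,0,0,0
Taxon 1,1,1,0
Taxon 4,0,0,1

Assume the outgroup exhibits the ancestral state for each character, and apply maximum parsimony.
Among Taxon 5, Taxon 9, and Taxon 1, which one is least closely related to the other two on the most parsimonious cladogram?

Character polarity is set by the outgroup: the derived state is whichever differs from the outgroup's state, so for ocelli absent the derived state is '0', and for the remaining characters it is '1'.
ocelli absent: derived state '0' in Taxon 4 and Taxon 9 only — synapomorphy for {Taxon 4, Taxon 9}.
Only Taxon 1 and Taxon 5 show the derived state '1' for calcified operculum, supporting them as a clade.
dorsal spines (derived state '1') is unique to Taxon 4 (autapomorphy; uninformative for grouping).
Most parsimonious ingroup topology: ((Taxon 5,Taxon 1),(Taxon 9,Taxon 4)).
Taxon 1 and Taxon 5 share a more recent common ancestor with each other than either does with Taxon 9, so Taxon 9 is the least closely related of the three.

Taxon 9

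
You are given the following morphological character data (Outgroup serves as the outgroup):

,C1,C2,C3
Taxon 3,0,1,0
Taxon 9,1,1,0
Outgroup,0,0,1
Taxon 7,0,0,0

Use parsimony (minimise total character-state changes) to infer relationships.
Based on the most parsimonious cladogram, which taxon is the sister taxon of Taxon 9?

Character polarity is set by the outgroup: the derived state is whichever differs from the outgroup's state, so for C3 the derived state is '0', and for the remaining characters it is '1'.
C1: derived state '1' in Taxon 9 only — an autapomorphy, so it tells us nothing about relationships among taxa.
C2 (derived state '1') is shared by Taxon 3 and Taxon 9 — a synapomorphy uniting that clade.
C3 (derived state '0') is shared by all ingroup taxa — unites the whole ingroup.
Most parsimonious ingroup topology: ((Taxon 9,Taxon 3),Taxon 7).
Taxon 9 and Taxon 3 form a cherry on this tree, so they are sister taxa.

Taxon 3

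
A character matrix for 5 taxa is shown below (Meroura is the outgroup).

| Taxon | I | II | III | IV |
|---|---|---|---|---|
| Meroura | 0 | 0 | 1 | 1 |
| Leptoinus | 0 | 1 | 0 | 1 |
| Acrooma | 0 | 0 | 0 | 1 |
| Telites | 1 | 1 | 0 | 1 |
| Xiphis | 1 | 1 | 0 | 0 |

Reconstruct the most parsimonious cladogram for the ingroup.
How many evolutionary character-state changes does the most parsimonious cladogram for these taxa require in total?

4

Character polarity is set by the outgroup: the derived state is whichever differs from the outgroup's state, so for III, IV the derived state is '0', and for the remaining characters it is '1'.
Only Telites and Xiphis show the derived state '1' for I, supporting them as a clade.
II (derived state '1') is shared by Leptoinus, Telites, and Xiphis — a synapomorphy uniting that clade.
All ingroup taxa share the derived state '0' for III; it defines the ingroup but does not resolve relationships within it.
IV (derived state '0') is unique to Xiphis (autapomorphy; uninformative for grouping).
Most parsimonious ingroup topology: ((Leptoinus,(Telites,Xiphis)),Acrooma).
Changes per character on this tree: I: 1; II: 1; III: 1; IV: 1.
Total = 4.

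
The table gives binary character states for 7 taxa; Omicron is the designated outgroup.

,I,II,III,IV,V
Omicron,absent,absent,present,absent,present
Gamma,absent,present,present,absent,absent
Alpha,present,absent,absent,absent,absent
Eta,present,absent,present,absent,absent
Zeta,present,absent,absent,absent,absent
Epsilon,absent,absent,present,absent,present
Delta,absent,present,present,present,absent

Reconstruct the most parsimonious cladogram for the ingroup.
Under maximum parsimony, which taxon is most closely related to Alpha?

Zeta

Character polarity is set by the outgroup: the derived state is whichever differs from the outgroup's state, so for III, V the derived state is 'absent', and for the remaining characters it is 'present'.
Only Alpha, Eta, and Zeta show the derived state 'present' for I, supporting them as a clade.
II (derived state 'present') is shared by Delta and Gamma — a synapomorphy uniting that clade.
III: derived state 'absent' in Alpha and Zeta only — synapomorphy for {Alpha, Zeta}.
IV (derived state 'present') is unique to Delta (autapomorphy; uninformative for grouping).
V (derived state 'absent') is shared by Alpha, Delta, Eta, Gamma, and Zeta — a synapomorphy uniting that clade.
Most parsimonious ingroup topology: (((Gamma,Delta),((Alpha,Zeta),Eta)),Epsilon).
Alpha and Zeta form a cherry on this tree, so they are sister taxa.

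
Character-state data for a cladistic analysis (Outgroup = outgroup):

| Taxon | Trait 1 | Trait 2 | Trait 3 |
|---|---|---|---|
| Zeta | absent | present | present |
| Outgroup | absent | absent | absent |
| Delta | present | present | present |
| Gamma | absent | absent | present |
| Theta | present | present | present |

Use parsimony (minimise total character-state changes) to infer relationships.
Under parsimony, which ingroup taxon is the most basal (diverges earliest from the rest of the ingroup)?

The outgroup has state 'absent' for every character, so 'present' is the derived state throughout.
Trait 1: derived state 'present' in Delta and Theta only — synapomorphy for {Delta, Theta}.
Trait 2 (derived state 'present') is shared by Delta, Theta, and Zeta — a synapomorphy uniting that clade.
Trait 3 (derived state 'present') is shared by all ingroup taxa — unites the whole ingroup.
Most parsimonious ingroup topology: (((Delta,Theta),Zeta),Gamma).
Gamma is sister to the clade containing all other ingroup taxa, so it is the earliest-diverging (most basal) ingroup lineage.

Gamma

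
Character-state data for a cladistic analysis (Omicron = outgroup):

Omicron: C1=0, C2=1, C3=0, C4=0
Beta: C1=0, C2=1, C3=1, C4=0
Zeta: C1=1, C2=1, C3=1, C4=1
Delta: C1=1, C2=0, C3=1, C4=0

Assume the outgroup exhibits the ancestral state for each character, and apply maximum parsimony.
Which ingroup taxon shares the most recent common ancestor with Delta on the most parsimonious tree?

Character polarity is set by the outgroup: the derived state is whichever differs from the outgroup's state, so for C2 the derived state is '0', and for the remaining characters it is '1'.
Only Delta and Zeta show the derived state '1' for C1, supporting them as a clade.
C2: derived state '0' in Delta only — an autapomorphy, so it tells us nothing about relationships among taxa.
All ingroup taxa share the derived state '1' for C3; it defines the ingroup but does not resolve relationships within it.
C4: derived state '1' in Zeta only — an autapomorphy, so it tells us nothing about relationships among taxa.
Most parsimonious ingroup topology: (Beta,(Zeta,Delta)).
Delta and Zeta form a cherry on this tree, so they are sister taxa.

Zeta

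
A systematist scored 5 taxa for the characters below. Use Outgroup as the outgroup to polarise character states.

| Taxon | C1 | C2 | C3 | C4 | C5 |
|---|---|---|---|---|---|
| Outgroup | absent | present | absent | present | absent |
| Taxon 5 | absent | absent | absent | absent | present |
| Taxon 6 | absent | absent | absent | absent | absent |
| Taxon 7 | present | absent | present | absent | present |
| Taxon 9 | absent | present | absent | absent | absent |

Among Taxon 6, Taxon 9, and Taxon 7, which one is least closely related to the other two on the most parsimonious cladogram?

Taxon 9

Character polarity is set by the outgroup: the derived state is whichever differs from the outgroup's state, so for C2, C4 the derived state is 'absent', and for the remaining characters it is 'present'.
C1: derived state 'present' in Taxon 7 only — an autapomorphy, so it tells us nothing about relationships among taxa.
C2: derived state 'absent' in Taxon 5, Taxon 6, and Taxon 7 only — synapomorphy for {Taxon 5, Taxon 6, Taxon 7}.
C3: derived state 'present' in Taxon 7 only — an autapomorphy, so it tells us nothing about relationships among taxa.
C4 (derived state 'absent') is shared by all ingroup taxa — unites the whole ingroup.
C5: derived state 'present' in Taxon 5 and Taxon 7 only — synapomorphy for {Taxon 5, Taxon 7}.
Most parsimonious ingroup topology: (((Taxon 5,Taxon 7),Taxon 6),Taxon 9).
Taxon 6 and Taxon 7 share a more recent common ancestor with each other than either does with Taxon 9, so Taxon 9 is the least closely related of the three.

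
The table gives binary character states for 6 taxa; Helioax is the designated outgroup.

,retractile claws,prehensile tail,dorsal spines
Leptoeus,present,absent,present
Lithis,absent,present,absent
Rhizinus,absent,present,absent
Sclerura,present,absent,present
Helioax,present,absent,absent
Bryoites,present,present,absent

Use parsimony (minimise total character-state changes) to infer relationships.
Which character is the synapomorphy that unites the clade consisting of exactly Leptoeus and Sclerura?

Character polarity is set by the outgroup: the derived state is whichever differs from the outgroup's state, so for retractile claws the derived state is 'absent', and for the remaining characters it is 'present'.
retractile claws (derived state 'absent') is shared by Lithis and Rhizinus — a synapomorphy uniting that clade.
prehensile tail: derived state 'present' in Bryoites, Lithis, and Rhizinus only — synapomorphy for {Bryoites, Lithis, Rhizinus}.
dorsal spines (derived state 'present') is shared by Leptoeus and Sclerura — a synapomorphy uniting that clade.
Most parsimonious ingroup topology: ((Sclerura,Leptoeus),(Bryoites,(Lithis,Rhizinus))).
The clade {Leptoeus, Sclerura} is supported by dorsal spines: its derived state 'present' occurs in exactly those taxa and in no other taxon (including the outgroup).

dorsal spines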